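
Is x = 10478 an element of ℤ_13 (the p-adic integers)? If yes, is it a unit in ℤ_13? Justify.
x ∈ ℤ_13 but not a unit; v_13(x) = 2 > 0

ℤ_13 = {x ∈ ℚ_13 : v_13(x) ≥ 0} and ℤ_13^× = {x ∈ ℤ_13 : v_13(x) = 0}. Here v_13(10478) = v_13(num) − v_13(den) = 2; compare against these criteria.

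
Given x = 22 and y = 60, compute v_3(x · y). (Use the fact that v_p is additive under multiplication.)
v_3(1320) = 1

v_p(x) = 0 (factor: 22 = 3^0 · 22); v_p(y) = 1 (factor: 60 = 3^1 · 20). Additivity: v_p(xy) = v_p(x) + v_p(y) = 0 + 1 = 1. (Direct check: xy = 1320 = 3^1 · (440).)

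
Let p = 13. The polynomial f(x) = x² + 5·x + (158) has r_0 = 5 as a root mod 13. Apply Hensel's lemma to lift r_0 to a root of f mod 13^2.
r_1 = 70 (mod 169)

Hensel: r_{i+1} = r_i − f(r_i)·(f′(r_i))^{-1} mod 13^{i+2}, f′(x) = 2x + 5. Iterate:
  r_0 = 5 (mod 13)
  r_1 = 70 (mod 169)
Final: r = 70 satisfies f(r) ≡ 0 mod 13^2.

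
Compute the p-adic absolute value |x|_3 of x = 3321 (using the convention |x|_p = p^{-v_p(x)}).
|3321|_3 = 1/81

Step 1 — compute v_3(x) by factoring powers of 3 out of the numerator and denominator: v_3(3321) = 4. Step 2 — apply |x|_p = p^{-v_p(x)} = 3^{-4} = 1/81.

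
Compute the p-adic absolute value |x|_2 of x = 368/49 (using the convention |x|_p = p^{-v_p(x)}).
|368/49|_2 = 1/16

Step 1 — compute v_2(x) by factoring powers of 2 out of the numerator and denominator: v_2(368/49) = 4. Step 2 — apply |x|_p = p^{-v_p(x)} = 2^{-4} = 1/16.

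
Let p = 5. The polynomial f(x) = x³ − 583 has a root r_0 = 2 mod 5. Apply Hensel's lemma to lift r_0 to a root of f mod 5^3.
r_2 = 102 (mod 125)

Hensel: r_{i+1} = r_i − f(r_i)/f′(r_i) mod 5^{i+2}, where f′(x) = 3x². Iterate:
  r_0 = 2 (mod 5)
  r_1 = 2 (mod 25)
  r_2 = 102 (mod 125)
Final: r = 102 with f(r) ≡ 0 mod 5^3.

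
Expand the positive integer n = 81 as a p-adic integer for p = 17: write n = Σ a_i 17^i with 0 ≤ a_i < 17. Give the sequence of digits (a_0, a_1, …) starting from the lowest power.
(a_0, a_1, …) = (13, 4)

Repeated division by 17 gives the digits low-to-high: 81 = 13 + 4·17^1. Digit sequence: (13, 4).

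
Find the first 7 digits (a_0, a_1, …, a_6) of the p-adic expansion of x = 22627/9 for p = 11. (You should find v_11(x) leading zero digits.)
(a_0, …, a_6) = (0, 0, 0, 8, 8, 9, 4)

v_11(22627/9) = 3, so a_0 = ... = a_2 = 0. Factor out: x = 11^3 · u with u = 17/9 a unit in ℤ_11. Expand u iteratively via a_{v+i} = u_i mod 11, u_{i+1} = (u_i − a_{v+i})/11:
  u_0 = 17/9;  a_3 = 8;  u_1 = (u_0 − 8)/11 = -5/9
  u_1 = -5/9;  a_4 = 8;  u_2 = (u_1 − 8)/11 = -7/9
  u_2 = -7/9;  a_5 = 9;  u_3 = (u_2 − 9)/11 = -8/9
  u_3 = -8/9;  a_6 = 4;  u_4 = (u_3 − 4)/11 = -4/9
Digits: (0, 0, 0, 8, 8, 9, 4).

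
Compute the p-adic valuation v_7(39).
v_7(39) = 0

v_7(n) is the largest exponent k such that 7^k divides n. Factor out: 39 = 7^0 · 39. (Sign doesn't affect v_p.) So v_7(39) = 0.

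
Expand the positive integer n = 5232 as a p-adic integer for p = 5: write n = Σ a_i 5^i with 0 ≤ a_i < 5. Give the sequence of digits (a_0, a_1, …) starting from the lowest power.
(a_0, a_1, …) = (2, 1, 4, 1, 3, 1)

Repeated division by 5 gives the digits low-to-high: 5232 = 2 + 1·5^1 + 4·5^2 + 1·5^3 + 3·5^4 + 1·5^5. Digit sequence: (2, 1, 4, 1, 3, 1).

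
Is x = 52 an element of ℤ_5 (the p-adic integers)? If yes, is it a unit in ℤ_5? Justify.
x ∈ ℤ_5^× (unit); v_5(x) = 0

ℤ_5 = {x ∈ ℚ_5 : v_5(x) ≥ 0} and ℤ_5^× = {x ∈ ℤ_5 : v_5(x) = 0}. Here v_5(52) = v_5(num) − v_5(den) = 0; compare against these criteria.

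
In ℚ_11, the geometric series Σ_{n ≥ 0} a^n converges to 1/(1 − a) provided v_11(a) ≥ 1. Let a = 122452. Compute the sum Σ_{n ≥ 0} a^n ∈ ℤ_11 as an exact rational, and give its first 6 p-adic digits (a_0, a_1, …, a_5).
Σ a^n = 1/(1 − a) = -1/122451;  first 6 digits = (1, 0, 0, 4, 8, 0)

v_11(a) = 3 ≥ 1, so the series converges in ℤ_11 to 1/(1 − a) = 1/(1 − 122452) = -1/122451. Expand this rational in ℤ_11: compute digits iteratively via d_i = x_i mod 11, x_{i+1} = (x_i − d_i)/11. The first 6 digits are (1, 0, 0, 4, 8, 0).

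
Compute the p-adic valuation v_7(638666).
v_7(638666) = 5

v_7(n) is the largest exponent k such that 7^k divides n. Factor out: 638666 = 7^5 · 38. (Sign doesn't affect v_p.) So v_7(638666) = 5.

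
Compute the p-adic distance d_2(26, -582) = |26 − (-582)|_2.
d_2(26, -582) = 1/32

Step 1 — x − y = 26 − (-582) = 608. Step 2 — v_2(608) = 5 (factor: 608 = (2^5 · 19); the sign does not affect v_p). Step 3 — |x − y|_2 = 2^{-5} = 1/32.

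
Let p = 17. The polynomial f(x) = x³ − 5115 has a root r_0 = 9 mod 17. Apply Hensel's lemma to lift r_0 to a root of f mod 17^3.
r_2 = 4123 (mod 4913)

Hensel: r_{i+1} = r_i − f(r_i)/f′(r_i) mod 17^{i+2}, where f′(x) = 3x². Iterate:
  r_0 = 9 (mod 17)
  r_1 = 77 (mod 289)
  r_2 = 4123 (mod 4913)
Final: r = 4123 with f(r) ≡ 0 mod 17^3.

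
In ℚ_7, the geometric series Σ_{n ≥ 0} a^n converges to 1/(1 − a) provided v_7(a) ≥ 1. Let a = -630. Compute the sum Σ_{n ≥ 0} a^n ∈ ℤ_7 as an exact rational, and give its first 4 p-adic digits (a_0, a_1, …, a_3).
Σ a^n = 1/(1 − a) = 1/631;  first 4 digits = (1, 1, 2, 1)

v_7(a) = 1 ≥ 1, so the series converges in ℤ_7 to 1/(1 − a) = 1/(1 − (-630)) = 1/631. Expand this rational in ℤ_7: compute digits iteratively via d_i = x_i mod 7, x_{i+1} = (x_i − d_i)/7. The first 4 digits are (1, 1, 2, 1).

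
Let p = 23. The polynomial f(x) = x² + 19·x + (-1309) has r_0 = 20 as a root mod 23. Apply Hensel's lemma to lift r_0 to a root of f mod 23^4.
r_3 = 142321 (mod 279841)

Hensel: r_{i+1} = r_i − f(r_i)·(f′(r_i))^{-1} mod 23^{i+2}, f′(x) = 2x + 19. Iterate:
  r_0 = 20 (mod 23)
  r_1 = 20 (mod 529)
  r_2 = 8484 (mod 12167)
  r_3 = 142321 (mod 279841)
Final: r = 142321 satisfies f(r) ≡ 0 mod 23^4.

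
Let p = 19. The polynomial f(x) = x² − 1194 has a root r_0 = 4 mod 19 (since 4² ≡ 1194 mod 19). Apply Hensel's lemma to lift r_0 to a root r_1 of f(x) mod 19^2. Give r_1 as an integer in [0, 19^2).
r_1 = 61 (mod 361)

Hensel's recurrence: r_{i+1} = r_i − f(r_i)·(f′(r_i))^{-1} mod 19^{i+2}, with f′(x) = 2x. Iterate:
  r_0 = 4 (mod 19)
  r_1 = 61 (mod 361)
Final: r_1 = 61, and one checks f(r_1) ≡ 0 mod 19^2.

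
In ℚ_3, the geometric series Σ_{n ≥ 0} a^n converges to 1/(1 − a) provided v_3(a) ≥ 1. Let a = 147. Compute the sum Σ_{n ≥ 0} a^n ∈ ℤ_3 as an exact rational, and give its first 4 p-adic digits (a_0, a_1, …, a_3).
Σ a^n = 1/(1 − a) = -1/146;  first 4 digits = (1, 1, 2, 2)

v_3(a) = 1 ≥ 1, so the series converges in ℤ_3 to 1/(1 − a) = 1/(1 − 147) = -1/146. Expand this rational in ℤ_3: compute digits iteratively via d_i = x_i mod 3, x_{i+1} = (x_i − d_i)/3. The first 4 digits are (1, 1, 2, 2).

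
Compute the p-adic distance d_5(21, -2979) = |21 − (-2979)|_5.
d_5(21, -2979) = 1/125

Step 1 — x − y = 21 − (-2979) = 3000. Step 2 — v_5(3000) = 3 (factor: 3000 = (5^3 · 24); the sign does not affect v_p). Step 3 — |x − y|_5 = 5^{-3} = 1/125.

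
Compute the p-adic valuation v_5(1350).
v_5(1350) = 2

v_5(n) is the largest exponent k such that 5^k divides n. Factor out: 1350 = 5^2 · 54. (Sign doesn't affect v_p.) So v_5(1350) = 2.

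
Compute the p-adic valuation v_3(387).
v_3(387) = 2

v_3(n) is the largest exponent k such that 3^k divides n. Factor out: 387 = 3^2 · 43. (Sign doesn't affect v_p.) So v_3(387) = 2.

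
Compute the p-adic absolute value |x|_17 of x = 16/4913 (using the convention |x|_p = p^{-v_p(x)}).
|16/4913|_17 = 4913

Step 1 — compute v_17(x) by factoring powers of 17 out of the numerator and denominator: v_17(16/4913) = -3. Step 2 — apply |x|_p = p^{-v_p(x)} = 17^{3} = 4913.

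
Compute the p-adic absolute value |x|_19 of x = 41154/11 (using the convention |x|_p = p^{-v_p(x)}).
|41154/11|_19 = 1/6859

Step 1 — compute v_19(x) by factoring powers of 19 out of the numerator and denominator: v_19(41154/11) = 3. Step 2 — apply |x|_p = p^{-v_p(x)} = 19^{-3} = 1/6859.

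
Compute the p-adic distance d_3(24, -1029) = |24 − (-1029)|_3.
d_3(24, -1029) = 1/81

Step 1 — x − y = 24 − (-1029) = 1053. Step 2 — v_3(1053) = 4 (factor: 1053 = (3^4 · 13); the sign does not affect v_p). Step 3 — |x − y|_3 = 3^{-4} = 1/81.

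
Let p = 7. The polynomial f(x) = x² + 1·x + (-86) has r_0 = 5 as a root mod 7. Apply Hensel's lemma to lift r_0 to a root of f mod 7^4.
r_3 = 1489 (mod 2401)

Hensel: r_{i+1} = r_i − f(r_i)·(f′(r_i))^{-1} mod 7^{i+2}, f′(x) = 2x + 1. Iterate:
  r_0 = 5 (mod 7)
  r_1 = 19 (mod 49)
  r_2 = 117 (mod 343)
  r_3 = 1489 (mod 2401)
Final: r = 1489 satisfies f(r) ≡ 0 mod 7^4.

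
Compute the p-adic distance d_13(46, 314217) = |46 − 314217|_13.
d_13(46, 314217) = 1/28561

Step 1 — x − y = 46 − 314217 = -314171. Step 2 — v_13(-314171) = 4 (factor: -314171 = −(13^4 · 11); the sign does not affect v_p). Step 3 — |x − y|_13 = 13^{-4} = 1/28561.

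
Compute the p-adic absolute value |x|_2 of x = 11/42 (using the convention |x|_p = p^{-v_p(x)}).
|11/42|_2 = 2

Step 1 — compute v_2(x) by factoring powers of 2 out of the numerator and denominator: v_2(11/42) = -1. Step 2 — apply |x|_p = p^{-v_p(x)} = 2^{1} = 2.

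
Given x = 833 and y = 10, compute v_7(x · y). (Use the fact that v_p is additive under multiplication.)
v_7(8330) = 2

v_p(x) = 2 (factor: 833 = 7^2 · 17); v_p(y) = 0 (factor: 10 = 7^0 · 10). Additivity: v_p(xy) = v_p(x) + v_p(y) = 2 + 0 = 2. (Direct check: xy = 8330 = 7^2 · (170).)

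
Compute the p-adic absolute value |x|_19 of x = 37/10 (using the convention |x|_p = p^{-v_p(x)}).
|37/10|_19 = 1

Step 1 — compute v_19(x) by factoring powers of 19 out of the numerator and denominator: v_19(37/10) = 0. Step 2 — apply |x|_p = p^{-v_p(x)} = 19^{0} = 1.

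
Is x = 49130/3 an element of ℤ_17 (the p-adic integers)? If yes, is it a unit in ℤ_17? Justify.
x ∈ ℤ_17 but not a unit; v_17(x) = 3 > 0

ℤ_17 = {x ∈ ℚ_17 : v_17(x) ≥ 0} and ℤ_17^× = {x ∈ ℤ_17 : v_17(x) = 0}. Here v_17(49130/3) = v_17(num) − v_17(den) = 3; compare against these criteria.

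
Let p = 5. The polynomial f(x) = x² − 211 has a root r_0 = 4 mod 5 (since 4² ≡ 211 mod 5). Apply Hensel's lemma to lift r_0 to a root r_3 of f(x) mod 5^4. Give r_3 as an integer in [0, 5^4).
r_3 = 344 (mod 625)

Hensel's recurrence: r_{i+1} = r_i − f(r_i)·(f′(r_i))^{-1} mod 5^{i+2}, with f′(x) = 2x. Iterate:
  r_0 = 4 (mod 5)
  r_1 = 19 (mod 25)
  r_2 = 94 (mod 125)
  r_3 = 344 (mod 625)
Final: r_3 = 344, and one checks f(r_3) ≡ 0 mod 5^4.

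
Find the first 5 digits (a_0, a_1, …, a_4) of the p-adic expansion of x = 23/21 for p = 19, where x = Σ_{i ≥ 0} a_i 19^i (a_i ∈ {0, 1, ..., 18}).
(a_0, …, a_4) = (2, 9, 14, 11, 3)

v_19(23/21) = 0 (numerator and denominator both coprime to 19), so x ∈ ℤ_19^×. Compute digits iteratively via a_i = x_i mod 19, x_{i+1} = (x_i − a_i)/19, with x_0 = x:
  x_0 = 23/21;  a_0 = 2;  x_1 = (x_0 − 2)/19 = -1/21
  x_1 = -1/21;  a_1 = 9;  x_2 = (x_1 − 9)/19 = -10/21
  x_2 = -10/21;  a_2 = 14;  x_3 = (x_2 − 14)/19 = -16/21
  x_3 = -16/21;  a_3 = 11;  x_4 = (x_3 − 11)/19 = -13/21
  x_4 = -13/21;  a_4 = 3;  x_5 = (x_4 − 3)/19 = -4/21
Digits: (2, 9, 14, 11, 3).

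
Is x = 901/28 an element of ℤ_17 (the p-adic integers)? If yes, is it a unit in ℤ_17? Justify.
x ∈ ℤ_17 but not a unit; v_17(x) = 1 > 0

ℤ_17 = {x ∈ ℚ_17 : v_17(x) ≥ 0} and ℤ_17^× = {x ∈ ℤ_17 : v_17(x) = 0}. Here v_17(901/28) = v_17(num) − v_17(den) = 1; compare against these criteria.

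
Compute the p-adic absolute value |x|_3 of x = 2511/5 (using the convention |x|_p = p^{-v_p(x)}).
|2511/5|_3 = 1/81

Step 1 — compute v_3(x) by factoring powers of 3 out of the numerator and denominator: v_3(2511/5) = 4. Step 2 — apply |x|_p = p^{-v_p(x)} = 3^{-4} = 1/81.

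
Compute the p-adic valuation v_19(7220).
v_19(7220) = 2

v_19(n) is the largest exponent k such that 19^k divides n. Factor out: 7220 = 19^2 · 20. (Sign doesn't affect v_p.) So v_19(7220) = 2.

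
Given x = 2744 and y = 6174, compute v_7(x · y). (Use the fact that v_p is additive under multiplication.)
v_7(16941456) = 6

v_p(x) = 3 (factor: 2744 = 7^3 · 8); v_p(y) = 3 (factor: 6174 = 7^3 · 18). Additivity: v_p(xy) = v_p(x) + v_p(y) = 3 + 3 = 6. (Direct check: xy = 16941456 = 7^6 · (144).)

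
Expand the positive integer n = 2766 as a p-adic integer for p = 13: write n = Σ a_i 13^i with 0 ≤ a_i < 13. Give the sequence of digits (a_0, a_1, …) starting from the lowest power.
(a_0, a_1, …) = (10, 4, 3, 1)

Repeated division by 13 gives the digits low-to-high: 2766 = 10 + 4·13^1 + 3·13^2 + 1·13^3. Digit sequence: (10, 4, 3, 1).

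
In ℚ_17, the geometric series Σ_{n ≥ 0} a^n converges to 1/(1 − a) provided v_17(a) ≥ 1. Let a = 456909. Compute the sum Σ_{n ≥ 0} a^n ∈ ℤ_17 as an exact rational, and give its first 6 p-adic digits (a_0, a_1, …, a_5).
Σ a^n = 1/(1 − a) = -1/456908;  first 6 digits = (1, 0, 0, 8, 5, 0)

v_17(a) = 3 ≥ 1, so the series converges in ℤ_17 to 1/(1 − a) = 1/(1 − 456909) = -1/456908. Expand this rational in ℤ_17: compute digits iteratively via d_i = x_i mod 17, x_{i+1} = (x_i − d_i)/17. The first 6 digits are (1, 0, 0, 8, 5, 0).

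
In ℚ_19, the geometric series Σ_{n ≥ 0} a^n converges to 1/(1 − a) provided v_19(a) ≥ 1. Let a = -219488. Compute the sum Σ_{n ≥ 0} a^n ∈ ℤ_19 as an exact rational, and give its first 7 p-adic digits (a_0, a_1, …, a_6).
Σ a^n = 1/(1 − a) = 1/219489;  first 7 digits = (1, 0, 0, 6, 17, 18, 16)

v_19(a) = 3 ≥ 1, so the series converges in ℤ_19 to 1/(1 − a) = 1/(1 − (-219488)) = 1/219489. Expand this rational in ℤ_19: compute digits iteratively via d_i = x_i mod 19, x_{i+1} = (x_i − d_i)/19. The first 7 digits are (1, 0, 0, 6, 17, 18, 16).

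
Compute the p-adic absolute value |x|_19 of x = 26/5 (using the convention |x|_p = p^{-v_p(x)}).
|26/5|_19 = 1

Step 1 — compute v_19(x) by factoring powers of 19 out of the numerator and denominator: v_19(26/5) = 0. Step 2 — apply |x|_p = p^{-v_p(x)} = 19^{0} = 1.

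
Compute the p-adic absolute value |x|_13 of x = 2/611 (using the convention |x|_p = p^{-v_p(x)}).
|2/611|_13 = 13

Step 1 — compute v_13(x) by factoring powers of 13 out of the numerator and denominator: v_13(2/611) = -1. Step 2 — apply |x|_p = p^{-v_p(x)} = 13^{1} = 13.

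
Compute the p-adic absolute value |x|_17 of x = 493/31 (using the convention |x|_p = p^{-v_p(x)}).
|493/31|_17 = 1/17

Step 1 — compute v_17(x) by factoring powers of 17 out of the numerator and denominator: v_17(493/31) = 1. Step 2 — apply |x|_p = p^{-v_p(x)} = 17^{-1} = 1/17.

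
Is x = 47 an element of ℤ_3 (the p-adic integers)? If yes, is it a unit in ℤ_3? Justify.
x ∈ ℤ_3^× (unit); v_3(x) = 0

ℤ_3 = {x ∈ ℚ_3 : v_3(x) ≥ 0} and ℤ_3^× = {x ∈ ℤ_3 : v_3(x) = 0}. Here v_3(47) = v_3(num) − v_3(den) = 0; compare against these criteria.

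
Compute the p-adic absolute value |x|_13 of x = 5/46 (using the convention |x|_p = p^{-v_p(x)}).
|5/46|_13 = 1

Step 1 — compute v_13(x) by factoring powers of 13 out of the numerator and denominator: v_13(5/46) = 0. Step 2 — apply |x|_p = p^{-v_p(x)} = 13^{0} = 1.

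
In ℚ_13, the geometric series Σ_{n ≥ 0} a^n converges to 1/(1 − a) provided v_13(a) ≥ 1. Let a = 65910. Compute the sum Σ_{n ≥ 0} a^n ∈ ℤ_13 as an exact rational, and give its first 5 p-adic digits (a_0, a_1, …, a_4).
Σ a^n = 1/(1 − a) = -1/65909;  first 5 digits = (1, 0, 0, 4, 2)

v_13(a) = 3 ≥ 1, so the series converges in ℤ_13 to 1/(1 − a) = 1/(1 − 65910) = -1/65909. Expand this rational in ℤ_13: compute digits iteratively via d_i = x_i mod 13, x_{i+1} = (x_i − d_i)/13. The first 5 digits are (1, 0, 0, 4, 2).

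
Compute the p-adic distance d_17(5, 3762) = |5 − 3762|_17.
d_17(5, 3762) = 1/289

Step 1 — x − y = 5 − 3762 = -3757. Step 2 — v_17(-3757) = 2 (factor: -3757 = −(17^2 · 13); the sign does not affect v_p). Step 3 — |x − y|_17 = 17^{-2} = 1/289.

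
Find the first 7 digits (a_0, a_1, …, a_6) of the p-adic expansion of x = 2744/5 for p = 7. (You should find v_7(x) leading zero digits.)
(a_0, …, a_6) = (0, 0, 0, 3, 4, 5, 2)

v_7(2744/5) = 3, so a_0 = ... = a_2 = 0. Factor out: x = 7^3 · u with u = 8/5 a unit in ℤ_7. Expand u iteratively via a_{v+i} = u_i mod 7, u_{i+1} = (u_i − a_{v+i})/7:
  u_0 = 8/5;  a_3 = 3;  u_1 = (u_0 − 3)/7 = -1/5
  u_1 = -1/5;  a_4 = 4;  u_2 = (u_1 − 4)/7 = -3/5
  u_2 = -3/5;  a_5 = 5;  u_3 = (u_2 − 5)/7 = -4/5
  u_3 = -4/5;  a_6 = 2;  u_4 = (u_3 − 2)/7 = -2/5
Digits: (0, 0, 0, 3, 4, 5, 2).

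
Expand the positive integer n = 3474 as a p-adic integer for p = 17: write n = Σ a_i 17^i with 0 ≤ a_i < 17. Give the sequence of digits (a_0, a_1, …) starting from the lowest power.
(a_0, a_1, …) = (6, 0, 12)

Repeated division by 17 gives the digits low-to-high: 3474 = 6 + 12·17^2. Digit sequence: (6, 0, 12).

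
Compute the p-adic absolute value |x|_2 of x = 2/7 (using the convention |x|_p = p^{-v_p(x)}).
|2/7|_2 = 1/2

Step 1 — compute v_2(x) by factoring powers of 2 out of the numerator and denominator: v_2(2/7) = 1. Step 2 — apply |x|_p = p^{-v_p(x)} = 2^{-1} = 1/2.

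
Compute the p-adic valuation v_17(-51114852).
v_17(-51114852) = 5

v_17(n) is the largest exponent k such that 17^k divides n. Factor out: -51114852 = -17^5 · 36. (Sign doesn't affect v_p.) So v_17(-51114852) = 5.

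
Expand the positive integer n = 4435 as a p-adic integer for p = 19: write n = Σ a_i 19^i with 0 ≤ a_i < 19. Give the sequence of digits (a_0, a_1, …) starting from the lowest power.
(a_0, a_1, …) = (8, 5, 12)

Repeated division by 19 gives the digits low-to-high: 4435 = 8 + 5·19^1 + 12·19^2. Digit sequence: (8, 5, 12).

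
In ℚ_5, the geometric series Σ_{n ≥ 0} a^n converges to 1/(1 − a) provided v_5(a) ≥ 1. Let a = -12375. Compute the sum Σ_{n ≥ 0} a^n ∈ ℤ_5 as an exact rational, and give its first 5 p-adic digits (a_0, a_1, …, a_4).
Σ a^n = 1/(1 − a) = 1/12376;  first 5 digits = (1, 0, 0, 1, 0)

v_5(a) = 3 ≥ 1, so the series converges in ℤ_5 to 1/(1 − a) = 1/(1 − (-12375)) = 1/12376. Expand this rational in ℤ_5: compute digits iteratively via d_i = x_i mod 5, x_{i+1} = (x_i − d_i)/5. The first 5 digits are (1, 0, 0, 1, 0).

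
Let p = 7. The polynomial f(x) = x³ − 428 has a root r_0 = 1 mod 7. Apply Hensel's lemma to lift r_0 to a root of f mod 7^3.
r_2 = 274 (mod 343)

Hensel: r_{i+1} = r_i − f(r_i)/f′(r_i) mod 7^{i+2}, where f′(x) = 3x². Iterate:
  r_0 = 1 (mod 7)
  r_1 = 29 (mod 49)
  r_2 = 274 (mod 343)
Final: r = 274 with f(r) ≡ 0 mod 7^3.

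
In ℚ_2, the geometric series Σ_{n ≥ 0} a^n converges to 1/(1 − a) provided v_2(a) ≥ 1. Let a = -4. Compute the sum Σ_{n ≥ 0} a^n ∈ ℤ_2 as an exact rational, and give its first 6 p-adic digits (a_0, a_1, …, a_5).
Σ a^n = 1/(1 − a) = 1/5;  first 6 digits = (1, 0, 1, 1, 0, 0)

v_2(a) = 2 ≥ 1, so the series converges in ℤ_2 to 1/(1 − a) = 1/(1 − (-4)) = 1/5. Expand this rational in ℤ_2: compute digits iteratively via d_i = x_i mod 2, x_{i+1} = (x_i − d_i)/2. The first 6 digits are (1, 0, 1, 1, 0, 0).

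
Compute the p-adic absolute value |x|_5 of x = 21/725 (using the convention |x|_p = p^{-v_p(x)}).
|21/725|_5 = 25

Step 1 — compute v_5(x) by factoring powers of 5 out of the numerator and denominator: v_5(21/725) = -2. Step 2 — apply |x|_p = p^{-v_p(x)} = 5^{2} = 25.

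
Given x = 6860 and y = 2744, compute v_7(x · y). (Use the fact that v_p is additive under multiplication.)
v_7(18823840) = 6

v_p(x) = 3 (factor: 6860 = 7^3 · 20); v_p(y) = 3 (factor: 2744 = 7^3 · 8). Additivity: v_p(xy) = v_p(x) + v_p(y) = 3 + 3 = 6. (Direct check: xy = 18823840 = 7^6 · (160).)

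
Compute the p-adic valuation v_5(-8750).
v_5(-8750) = 4

v_5(n) is the largest exponent k such that 5^k divides n. Factor out: -8750 = -5^4 · 14. (Sign doesn't affect v_p.) So v_5(-8750) = 4.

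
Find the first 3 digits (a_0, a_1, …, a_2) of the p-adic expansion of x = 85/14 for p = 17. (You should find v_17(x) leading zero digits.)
(a_0, …, a_2) = (0, 4, 1)

v_17(85/14) = 1, so a_0 = ... = a_0 = 0. Factor out: x = 17^1 · u with u = 5/14 a unit in ℤ_17. Expand u iteratively via a_{v+i} = u_i mod 17, u_{i+1} = (u_i − a_{v+i})/17:
  u_0 = 5/14;  a_1 = 4;  u_1 = (u_0 − 4)/17 = -3/14
  u_1 = -3/14;  a_2 = 1;  u_2 = (u_1 − 1)/17 = -1/14
Digits: (0, 4, 1).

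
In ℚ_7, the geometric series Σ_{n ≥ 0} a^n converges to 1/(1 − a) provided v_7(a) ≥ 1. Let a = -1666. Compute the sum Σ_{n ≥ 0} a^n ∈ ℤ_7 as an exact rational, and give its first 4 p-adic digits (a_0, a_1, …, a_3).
Σ a^n = 1/(1 − a) = 1/1667;  first 4 digits = (1, 0, 1, 2)

v_7(a) = 2 ≥ 1, so the series converges in ℤ_7 to 1/(1 − a) = 1/(1 − (-1666)) = 1/1667. Expand this rational in ℤ_7: compute digits iteratively via d_i = x_i mod 7, x_{i+1} = (x_i − d_i)/7. The first 4 digits are (1, 0, 1, 2).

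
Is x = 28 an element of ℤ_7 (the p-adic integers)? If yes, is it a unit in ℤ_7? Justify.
x ∈ ℤ_7 but not a unit; v_7(x) = 1 > 0

ℤ_7 = {x ∈ ℚ_7 : v_7(x) ≥ 0} and ℤ_7^× = {x ∈ ℤ_7 : v_7(x) = 0}. Here v_7(28) = v_7(num) − v_7(den) = 1; compare against these criteria.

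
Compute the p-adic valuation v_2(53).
v_2(53) = 0

v_2(n) is the largest exponent k such that 2^k divides n. Factor out: 53 = 2^0 · 53. (Sign doesn't affect v_p.) So v_2(53) = 0.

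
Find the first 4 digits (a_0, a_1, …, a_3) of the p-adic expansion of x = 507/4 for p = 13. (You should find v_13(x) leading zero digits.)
(a_0, …, a_3) = (0, 0, 4, 3)

v_13(507/4) = 2, so a_0 = ... = a_1 = 0. Factor out: x = 13^2 · u with u = 3/4 a unit in ℤ_13. Expand u iteratively via a_{v+i} = u_i mod 13, u_{i+1} = (u_i − a_{v+i})/13:
  u_0 = 3/4;  a_2 = 4;  u_1 = (u_0 − 4)/13 = -1/4
  u_1 = -1/4;  a_3 = 3;  u_2 = (u_1 − 3)/13 = -1/4
Digits: (0, 0, 4, 3).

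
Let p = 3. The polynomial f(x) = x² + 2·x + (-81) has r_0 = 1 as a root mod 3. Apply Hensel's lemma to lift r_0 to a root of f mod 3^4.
r_3 = 79 (mod 81)

Hensel: r_{i+1} = r_i − f(r_i)·(f′(r_i))^{-1} mod 3^{i+2}, f′(x) = 2x + 2. Iterate:
  r_0 = 1 (mod 3)
  r_1 = 7 (mod 9)
  r_2 = 25 (mod 27)
  r_3 = 79 (mod 81)
Final: r = 79 satisfies f(r) ≡ 0 mod 3^4.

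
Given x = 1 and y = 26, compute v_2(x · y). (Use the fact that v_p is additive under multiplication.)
v_2(26) = 1

v_p(x) = 0 (factor: 1 = 2^0 · 1); v_p(y) = 1 (factor: 26 = 2^1 · 13). Additivity: v_p(xy) = v_p(x) + v_p(y) = 0 + 1 = 1. (Direct check: xy = 26 = 2^1 · (13).)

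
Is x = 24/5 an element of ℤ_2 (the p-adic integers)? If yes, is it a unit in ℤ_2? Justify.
x ∈ ℤ_2 but not a unit; v_2(x) = 3 > 0

ℤ_2 = {x ∈ ℚ_2 : v_2(x) ≥ 0} and ℤ_2^× = {x ∈ ℤ_2 : v_2(x) = 0}. Here v_2(24/5) = v_2(num) − v_2(den) = 3; compare against these criteria.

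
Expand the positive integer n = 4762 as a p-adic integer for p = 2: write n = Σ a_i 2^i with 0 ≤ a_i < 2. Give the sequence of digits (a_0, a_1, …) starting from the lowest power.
(a_0, a_1, …) = (0, 1, 0, 1, 1, 0, 0, 1, 0, 1, 0, 0, 1)

Repeated division by 2 gives the digits low-to-high: 4762 = 1·2^1 + 1·2^3 + 1·2^4 + 1·2^7 + 1·2^9 + 1·2^12. Digit sequence: (0, 1, 0, 1, 1, 0, 0, 1, 0, 1, 0, 0, 1).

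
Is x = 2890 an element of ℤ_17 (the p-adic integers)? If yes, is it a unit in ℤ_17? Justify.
x ∈ ℤ_17 but not a unit; v_17(x) = 2 > 0

ℤ_17 = {x ∈ ℚ_17 : v_17(x) ≥ 0} and ℤ_17^× = {x ∈ ℤ_17 : v_17(x) = 0}. Here v_17(2890) = v_17(num) − v_17(den) = 2; compare against these criteria.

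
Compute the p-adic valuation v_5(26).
v_5(26) = 0

v_5(n) is the largest exponent k such that 5^k divides n. Factor out: 26 = 5^0 · 26. (Sign doesn't affect v_p.) So v_5(26) = 0.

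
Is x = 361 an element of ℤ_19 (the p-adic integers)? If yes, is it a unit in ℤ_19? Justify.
x ∈ ℤ_19 but not a unit; v_19(x) = 2 > 0

ℤ_19 = {x ∈ ℚ_19 : v_19(x) ≥ 0} and ℤ_19^× = {x ∈ ℤ_19 : v_19(x) = 0}. Here v_19(361) = v_19(num) − v_19(den) = 2; compare against these criteria.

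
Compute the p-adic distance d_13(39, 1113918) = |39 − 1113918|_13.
d_13(39, 1113918) = 1/371293

Step 1 — x − y = 39 − 1113918 = -1113879. Step 2 — v_13(-1113879) = 5 (factor: -1113879 = −(13^5 · 3); the sign does not affect v_p). Step 3 — |x − y|_13 = 13^{-5} = 1/371293.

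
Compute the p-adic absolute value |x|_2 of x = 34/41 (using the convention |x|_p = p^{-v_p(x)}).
|34/41|_2 = 1/2

Step 1 — compute v_2(x) by factoring powers of 2 out of the numerator and denominator: v_2(34/41) = 1. Step 2 — apply |x|_p = p^{-v_p(x)} = 2^{-1} = 1/2.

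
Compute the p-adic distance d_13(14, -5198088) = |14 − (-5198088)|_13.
d_13(14, -5198088) = 1/371293

Step 1 — x − y = 14 − (-5198088) = 5198102. Step 2 — v_13(5198102) = 5 (factor: 5198102 = (13^5 · 14); the sign does not affect v_p). Step 3 — |x − y|_13 = 13^{-5} = 1/371293.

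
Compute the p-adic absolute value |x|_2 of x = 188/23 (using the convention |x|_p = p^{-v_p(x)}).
|188/23|_2 = 1/4

Step 1 — compute v_2(x) by factoring powers of 2 out of the numerator and denominator: v_2(188/23) = 2. Step 2 — apply |x|_p = p^{-v_p(x)} = 2^{-2} = 1/4.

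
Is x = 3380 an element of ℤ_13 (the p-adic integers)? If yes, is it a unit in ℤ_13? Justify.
x ∈ ℤ_13 but not a unit; v_13(x) = 2 > 0

ℤ_13 = {x ∈ ℚ_13 : v_13(x) ≥ 0} and ℤ_13^× = {x ∈ ℤ_13 : v_13(x) = 0}. Here v_13(3380) = v_13(num) − v_13(den) = 2; compare against these criteria.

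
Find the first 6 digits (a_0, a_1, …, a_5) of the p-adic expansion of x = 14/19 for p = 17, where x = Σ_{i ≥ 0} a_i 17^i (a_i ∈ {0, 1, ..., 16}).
(a_0, …, a_5) = (7, 5, 14, 9, 3, 15)

v_17(14/19) = 0 (numerator and denominator both coprime to 17), so x ∈ ℤ_17^×. Compute digits iteratively via a_i = x_i mod 17, x_{i+1} = (x_i − a_i)/17, with x_0 = x:
  x_0 = 14/19;  a_0 = 7;  x_1 = (x_0 − 7)/17 = -7/19
  x_1 = -7/19;  a_1 = 5;  x_2 = (x_1 − 5)/17 = -6/19
  x_2 = -6/19;  a_2 = 14;  x_3 = (x_2 − 14)/17 = -16/19
  x_3 = -16/19;  a_3 = 9;  x_4 = (x_3 − 9)/17 = -11/19
  x_4 = -11/19;  a_4 = 3;  x_5 = (x_4 − 3)/17 = -4/19
  x_5 = -4/19;  a_5 = 15;  x_6 = (x_5 − 15)/17 = -17/19
Digits: (7, 5, 14, 9, 3, 15).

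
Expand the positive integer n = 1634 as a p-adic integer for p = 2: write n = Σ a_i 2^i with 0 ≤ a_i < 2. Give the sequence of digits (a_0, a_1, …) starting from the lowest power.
(a_0, a_1, …) = (0, 1, 0, 0, 0, 1, 1, 0, 0, 1, 1)

Repeated division by 2 gives the digits low-to-high: 1634 = 1·2^1 + 1·2^5 + 1·2^6 + 1·2^9 + 1·2^10. Digit sequence: (0, 1, 0, 0, 0, 1, 1, 0, 0, 1, 1).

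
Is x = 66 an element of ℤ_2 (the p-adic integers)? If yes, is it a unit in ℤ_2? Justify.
x ∈ ℤ_2 but not a unit; v_2(x) = 1 > 0

ℤ_2 = {x ∈ ℚ_2 : v_2(x) ≥ 0} and ℤ_2^× = {x ∈ ℤ_2 : v_2(x) = 0}. Here v_2(66) = v_2(num) − v_2(den) = 1; compare against these criteria.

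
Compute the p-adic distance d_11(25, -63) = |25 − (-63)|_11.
d_11(25, -63) = 1/11

Step 1 — x − y = 25 − (-63) = 88. Step 2 — v_11(88) = 1 (factor: 88 = (11^1 · 8); the sign does not affect v_p). Step 3 — |x − y|_11 = 11^{-1} = 1/11.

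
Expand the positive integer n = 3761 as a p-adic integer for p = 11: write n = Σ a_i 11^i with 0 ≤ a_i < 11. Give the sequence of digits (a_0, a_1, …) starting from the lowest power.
(a_0, a_1, …) = (10, 0, 9, 2)

Repeated division by 11 gives the digits low-to-high: 3761 = 10 + 9·11^2 + 2·11^3. Digit sequence: (10, 0, 9, 2).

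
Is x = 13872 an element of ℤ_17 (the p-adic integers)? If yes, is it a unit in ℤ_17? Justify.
x ∈ ℤ_17 but not a unit; v_17(x) = 2 > 0

ℤ_17 = {x ∈ ℚ_17 : v_17(x) ≥ 0} and ℤ_17^× = {x ∈ ℤ_17 : v_17(x) = 0}. Here v_17(13872) = v_17(num) − v_17(den) = 2; compare against these criteria.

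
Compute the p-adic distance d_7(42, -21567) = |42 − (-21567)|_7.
d_7(42, -21567) = 1/2401

Step 1 — x − y = 42 − (-21567) = 21609. Step 2 — v_7(21609) = 4 (factor: 21609 = (7^4 · 9); the sign does not affect v_p). Step 3 — |x − y|_7 = 7^{-4} = 1/2401.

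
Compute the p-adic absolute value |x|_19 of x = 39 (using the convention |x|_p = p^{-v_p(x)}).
|39|_19 = 1

Step 1 — compute v_19(x) by factoring powers of 19 out of the numerator and denominator: v_19(39) = 0. Step 2 — apply |x|_p = p^{-v_p(x)} = 19^{0} = 1.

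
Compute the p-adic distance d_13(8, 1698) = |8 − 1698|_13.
d_13(8, 1698) = 1/169

Step 1 — x − y = 8 − 1698 = -1690. Step 2 — v_13(-1690) = 2 (factor: -1690 = −(13^2 · 10); the sign does not affect v_p). Step 3 — |x − y|_13 = 13^{-2} = 1/169.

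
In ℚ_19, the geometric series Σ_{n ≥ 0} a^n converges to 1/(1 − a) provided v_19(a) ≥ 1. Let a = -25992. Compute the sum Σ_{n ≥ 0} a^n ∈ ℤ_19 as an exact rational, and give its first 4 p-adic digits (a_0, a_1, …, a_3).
Σ a^n = 1/(1 − a) = 1/25993;  first 4 digits = (1, 0, 4, 15)

v_19(a) = 2 ≥ 1, so the series converges in ℤ_19 to 1/(1 − a) = 1/(1 − (-25992)) = 1/25993. Expand this rational in ℤ_19: compute digits iteratively via d_i = x_i mod 19, x_{i+1} = (x_i − d_i)/19. The first 4 digits are (1, 0, 4, 15).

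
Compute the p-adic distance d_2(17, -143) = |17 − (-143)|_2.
d_2(17, -143) = 1/32

Step 1 — x − y = 17 − (-143) = 160. Step 2 — v_2(160) = 5 (factor: 160 = (2^5 · 5); the sign does not affect v_p). Step 3 — |x − y|_2 = 2^{-5} = 1/32.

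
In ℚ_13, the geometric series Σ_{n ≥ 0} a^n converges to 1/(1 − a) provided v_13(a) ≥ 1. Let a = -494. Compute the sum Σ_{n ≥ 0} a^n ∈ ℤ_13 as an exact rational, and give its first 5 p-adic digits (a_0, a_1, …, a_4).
Σ a^n = 1/(1 − a) = 1/495;  first 5 digits = (1, 1, 11, 7, 0)

v_13(a) = 1 ≥ 1, so the series converges in ℤ_13 to 1/(1 − a) = 1/(1 − (-494)) = 1/495. Expand this rational in ℤ_13: compute digits iteratively via d_i = x_i mod 13, x_{i+1} = (x_i − d_i)/13. The first 5 digits are (1, 1, 11, 7, 0).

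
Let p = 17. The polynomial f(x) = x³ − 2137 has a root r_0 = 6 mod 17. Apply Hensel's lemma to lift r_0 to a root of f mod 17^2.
r_1 = 278 (mod 289)

Hensel: r_{i+1} = r_i − f(r_i)/f′(r_i) mod 17^{i+2}, where f′(x) = 3x². Iterate:
  r_0 = 6 (mod 17)
  r_1 = 278 (mod 289)
Final: r = 278 with f(r) ≡ 0 mod 17^2.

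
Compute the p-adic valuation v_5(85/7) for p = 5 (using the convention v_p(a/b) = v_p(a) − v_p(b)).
v_5(85/7) = 1

Factor powers of 5 from the numerator and denominator of the reduced fraction: 85 = 5^1 · 17 and 7 = 5^0 · 7. Apply v_p(a/b) = v_p(a) − v_p(b): v_5(85/7) = 1 − 0 = 1.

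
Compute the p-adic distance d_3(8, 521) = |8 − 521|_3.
d_3(8, 521) = 1/27

Step 1 — x − y = 8 − 521 = -513. Step 2 — v_3(-513) = 3 (factor: -513 = −(3^3 · 19); the sign does not affect v_p). Step 3 — |x − y|_3 = 3^{-3} = 1/27.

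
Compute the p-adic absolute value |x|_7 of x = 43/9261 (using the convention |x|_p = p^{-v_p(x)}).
|43/9261|_7 = 343

Step 1 — compute v_7(x) by factoring powers of 7 out of the numerator and denominator: v_7(43/9261) = -3. Step 2 — apply |x|_p = p^{-v_p(x)} = 7^{3} = 343.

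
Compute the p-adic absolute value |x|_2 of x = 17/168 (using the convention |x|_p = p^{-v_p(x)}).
|17/168|_2 = 8

Step 1 — compute v_2(x) by factoring powers of 2 out of the numerator and denominator: v_2(17/168) = -3. Step 2 — apply |x|_p = p^{-v_p(x)} = 2^{3} = 8.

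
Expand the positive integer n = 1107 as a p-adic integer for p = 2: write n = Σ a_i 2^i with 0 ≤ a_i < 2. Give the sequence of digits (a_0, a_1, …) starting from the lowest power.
(a_0, a_1, …) = (1, 1, 0, 0, 1, 0, 1, 0, 0, 0, 1)

Repeated division by 2 gives the digits low-to-high: 1107 = 1 + 1·2^1 + 1·2^4 + 1·2^6 + 1·2^10. Digit sequence: (1, 1, 0, 0, 1, 0, 1, 0, 0, 0, 1).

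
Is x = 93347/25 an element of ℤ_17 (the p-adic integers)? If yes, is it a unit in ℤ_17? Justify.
x ∈ ℤ_17 but not a unit; v_17(x) = 3 > 0

ℤ_17 = {x ∈ ℚ_17 : v_17(x) ≥ 0} and ℤ_17^× = {x ∈ ℤ_17 : v_17(x) = 0}. Here v_17(93347/25) = v_17(num) − v_17(den) = 3; compare against these criteria.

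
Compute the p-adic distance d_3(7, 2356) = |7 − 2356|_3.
d_3(7, 2356) = 1/81

Step 1 — x − y = 7 − 2356 = -2349. Step 2 — v_3(-2349) = 4 (factor: -2349 = −(3^4 · 29); the sign does not affect v_p). Step 3 — |x − y|_3 = 3^{-4} = 1/81.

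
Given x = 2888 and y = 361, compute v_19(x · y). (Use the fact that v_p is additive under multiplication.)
v_19(1042568) = 4

v_p(x) = 2 (factor: 2888 = 19^2 · 8); v_p(y) = 2 (factor: 361 = 19^2 · 1). Additivity: v_p(xy) = v_p(x) + v_p(y) = 2 + 2 = 4. (Direct check: xy = 1042568 = 19^4 · (8).)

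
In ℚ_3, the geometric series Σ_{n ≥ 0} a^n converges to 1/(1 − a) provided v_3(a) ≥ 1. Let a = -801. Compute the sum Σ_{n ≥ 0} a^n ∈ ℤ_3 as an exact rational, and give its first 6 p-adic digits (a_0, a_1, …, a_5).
Σ a^n = 1/(1 − a) = 1/802;  first 6 digits = (1, 0, 1, 0, 0, 0)

v_3(a) = 2 ≥ 1, so the series converges in ℤ_3 to 1/(1 − a) = 1/(1 − (-801)) = 1/802. Expand this rational in ℤ_3: compute digits iteratively via d_i = x_i mod 3, x_{i+1} = (x_i − d_i)/3. The first 6 digits are (1, 0, 1, 0, 0, 0).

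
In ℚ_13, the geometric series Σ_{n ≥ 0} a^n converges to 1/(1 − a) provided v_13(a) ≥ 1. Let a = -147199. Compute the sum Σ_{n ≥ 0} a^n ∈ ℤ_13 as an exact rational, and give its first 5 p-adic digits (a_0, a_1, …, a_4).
Σ a^n = 1/(1 − a) = 1/147200;  first 5 digits = (1, 0, 0, 11, 7)

v_13(a) = 3 ≥ 1, so the series converges in ℤ_13 to 1/(1 − a) = 1/(1 − (-147199)) = 1/147200. Expand this rational in ℤ_13: compute digits iteratively via d_i = x_i mod 13, x_{i+1} = (x_i − d_i)/13. The first 5 digits are (1, 0, 0, 11, 7).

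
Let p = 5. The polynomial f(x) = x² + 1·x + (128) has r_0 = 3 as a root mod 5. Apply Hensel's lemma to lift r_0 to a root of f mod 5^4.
r_3 = 33 (mod 625)

Hensel: r_{i+1} = r_i − f(r_i)·(f′(r_i))^{-1} mod 5^{i+2}, f′(x) = 2x + 1. Iterate:
  r_0 = 3 (mod 5)
  r_1 = 8 (mod 25)
  r_2 = 33 (mod 125)
  r_3 = 33 (mod 625)
Final: r = 33 satisfies f(r) ≡ 0 mod 5^4.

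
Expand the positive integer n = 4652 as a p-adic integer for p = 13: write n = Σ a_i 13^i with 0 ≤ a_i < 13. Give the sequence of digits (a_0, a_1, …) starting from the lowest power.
(a_0, a_1, …) = (11, 6, 1, 2)

Repeated division by 13 gives the digits low-to-high: 4652 = 11 + 6·13^1 + 1·13^2 + 2·13^3. Digit sequence: (11, 6, 1, 2).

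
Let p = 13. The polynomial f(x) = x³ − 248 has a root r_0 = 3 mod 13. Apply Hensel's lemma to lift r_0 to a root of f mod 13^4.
r_3 = 20673 (mod 28561)

Hensel: r_{i+1} = r_i − f(r_i)/f′(r_i) mod 13^{i+2}, where f′(x) = 3x². Iterate:
  r_0 = 3 (mod 13)
  r_1 = 55 (mod 169)
  r_2 = 900 (mod 2197)
  r_3 = 20673 (mod 28561)
Final: r = 20673 with f(r) ≡ 0 mod 13^4.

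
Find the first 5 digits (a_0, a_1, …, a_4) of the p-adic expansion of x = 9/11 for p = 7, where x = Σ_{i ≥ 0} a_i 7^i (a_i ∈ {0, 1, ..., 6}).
(a_0, …, a_4) = (4, 4, 0, 5, 5)

v_7(9/11) = 0 (numerator and denominator both coprime to 7), so x ∈ ℤ_7^×. Compute digits iteratively via a_i = x_i mod 7, x_{i+1} = (x_i − a_i)/7, with x_0 = x:
  x_0 = 9/11;  a_0 = 4;  x_1 = (x_0 − 4)/7 = -5/11
  x_1 = -5/11;  a_1 = 4;  x_2 = (x_1 − 4)/7 = -7/11
  x_2 = -7/11;  a_2 = 0;  x_3 = (x_2 − 0)/7 = -1/11
  x_3 = -1/11;  a_3 = 5;  x_4 = (x_3 − 5)/7 = -8/11
  x_4 = -8/11;  a_4 = 5;  x_5 = (x_4 − 5)/7 = -9/11
Digits: (4, 4, 0, 5, 5).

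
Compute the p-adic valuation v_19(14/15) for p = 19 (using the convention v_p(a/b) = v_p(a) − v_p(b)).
v_19(14/15) = 0

Factor powers of 19 from the numerator and denominator of the reduced fraction: 14 = 19^0 · 14 and 15 = 19^0 · 15. Apply v_p(a/b) = v_p(a) − v_p(b): v_19(14/15) = 0 − 0 = 0.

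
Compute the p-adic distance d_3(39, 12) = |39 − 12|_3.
d_3(39, 12) = 1/27

Step 1 — x − y = 39 − 12 = 27. Step 2 — v_3(27) = 3 (factor: 27 = (3^3 · 1); the sign does not affect v_p). Step 3 — |x − y|_3 = 3^{-3} = 1/27.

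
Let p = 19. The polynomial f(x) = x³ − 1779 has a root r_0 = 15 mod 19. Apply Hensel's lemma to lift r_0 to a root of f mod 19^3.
r_2 = 4765 (mod 6859)

Hensel: r_{i+1} = r_i − f(r_i)/f′(r_i) mod 19^{i+2}, where f′(x) = 3x². Iterate:
  r_0 = 15 (mod 19)
  r_1 = 72 (mod 361)
  r_2 = 4765 (mod 6859)
Final: r = 4765 with f(r) ≡ 0 mod 19^3.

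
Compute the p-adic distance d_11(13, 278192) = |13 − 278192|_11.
d_11(13, 278192) = 1/14641

Step 1 — x − y = 13 − 278192 = -278179. Step 2 — v_11(-278179) = 4 (factor: -278179 = −(11^4 · 19); the sign does not affect v_p). Step 3 — |x − y|_11 = 11^{-4} = 1/14641.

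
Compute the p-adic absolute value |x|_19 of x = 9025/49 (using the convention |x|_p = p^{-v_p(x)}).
|9025/49|_19 = 1/361

Step 1 — compute v_19(x) by factoring powers of 19 out of the numerator and denominator: v_19(9025/49) = 2. Step 2 — apply |x|_p = p^{-v_p(x)} = 19^{-2} = 1/361.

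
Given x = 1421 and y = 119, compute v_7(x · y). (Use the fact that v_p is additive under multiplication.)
v_7(169099) = 3

v_p(x) = 2 (factor: 1421 = 7^2 · 29); v_p(y) = 1 (factor: 119 = 7^1 · 17). Additivity: v_p(xy) = v_p(x) + v_p(y) = 2 + 1 = 3. (Direct check: xy = 169099 = 7^3 · (493).)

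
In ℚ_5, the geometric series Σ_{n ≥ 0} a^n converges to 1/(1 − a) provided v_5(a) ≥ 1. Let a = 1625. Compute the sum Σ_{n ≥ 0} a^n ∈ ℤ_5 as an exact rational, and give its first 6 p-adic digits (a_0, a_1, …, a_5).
Σ a^n = 1/(1 − a) = -1/1624;  first 6 digits = (1, 0, 0, 3, 2, 0)

v_5(a) = 3 ≥ 1, so the series converges in ℤ_5 to 1/(1 − a) = 1/(1 − 1625) = -1/1624. Expand this rational in ℤ_5: compute digits iteratively via d_i = x_i mod 5, x_{i+1} = (x_i − d_i)/5. The first 6 digits are (1, 0, 0, 3, 2, 0).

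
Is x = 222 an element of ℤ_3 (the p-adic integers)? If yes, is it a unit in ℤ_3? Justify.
x ∈ ℤ_3 but not a unit; v_3(x) = 1 > 0

ℤ_3 = {x ∈ ℚ_3 : v_3(x) ≥ 0} and ℤ_3^× = {x ∈ ℤ_3 : v_3(x) = 0}. Here v_3(222) = v_3(num) − v_3(den) = 1; compare against these criteria.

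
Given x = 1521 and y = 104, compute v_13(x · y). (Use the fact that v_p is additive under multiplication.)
v_13(158184) = 3

v_p(x) = 2 (factor: 1521 = 13^2 · 9); v_p(y) = 1 (factor: 104 = 13^1 · 8). Additivity: v_p(xy) = v_p(x) + v_p(y) = 2 + 1 = 3. (Direct check: xy = 158184 = 13^3 · (72).)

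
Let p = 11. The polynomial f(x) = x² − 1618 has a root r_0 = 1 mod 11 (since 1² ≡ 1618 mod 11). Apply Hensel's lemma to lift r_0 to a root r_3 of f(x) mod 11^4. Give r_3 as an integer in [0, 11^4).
r_3 = 10550 (mod 14641)

Hensel's recurrence: r_{i+1} = r_i − f(r_i)·(f′(r_i))^{-1} mod 11^{i+2}, with f′(x) = 2x. Iterate:
  r_0 = 1 (mod 11)
  r_1 = 23 (mod 121)
  r_2 = 1233 (mod 1331)
  r_3 = 10550 (mod 14641)
Final: r_3 = 10550, and one checks f(r_3) ≡ 0 mod 11^4.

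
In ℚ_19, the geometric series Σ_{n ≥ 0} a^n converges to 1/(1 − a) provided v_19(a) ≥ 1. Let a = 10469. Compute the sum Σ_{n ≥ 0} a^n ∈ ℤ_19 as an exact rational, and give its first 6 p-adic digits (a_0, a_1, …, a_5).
Σ a^n = 1/(1 − a) = -1/10468;  first 6 digits = (1, 0, 10, 1, 5, 6)

v_19(a) = 2 ≥ 1, so the series converges in ℤ_19 to 1/(1 − a) = 1/(1 − 10469) = -1/10468. Expand this rational in ℤ_19: compute digits iteratively via d_i = x_i mod 19, x_{i+1} = (x_i − d_i)/19. The first 6 digits are (1, 0, 10, 1, 5, 6).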